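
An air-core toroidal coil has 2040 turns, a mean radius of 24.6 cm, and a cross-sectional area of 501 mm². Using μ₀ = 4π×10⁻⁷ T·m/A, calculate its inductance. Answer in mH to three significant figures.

For a thin toroid, L = μ₀N²A/(2πR).
L = (4π×10⁻⁷)(2040)²(5.010×10^-4) / (2π×0.246 m) = 1.695×10^-3 H.

L ≈ 1.70 mH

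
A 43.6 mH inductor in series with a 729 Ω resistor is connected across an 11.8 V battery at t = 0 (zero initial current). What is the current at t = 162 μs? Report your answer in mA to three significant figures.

τ = L/R = 4.360×10^-2/729 = 5.981×10^-5 s; final current I_∞ = ε/R = 11.8/729 = 1.619×10^-2 A.
I(t) = I_∞(1 − e^(−t/τ)) with t/τ = 2.709.
I = (1.619×10^-2)(1 − e^(−2.709)) = 1.511×10^-2 A.

I ≈ 15.1 mA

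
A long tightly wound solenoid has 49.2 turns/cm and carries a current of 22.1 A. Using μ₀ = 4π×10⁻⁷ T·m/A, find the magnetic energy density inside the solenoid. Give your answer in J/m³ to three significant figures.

u ≈ 7430 J/m³

B = μ₀nI = (4π×10⁻⁷)(4.920×10^3)(22.1) = 0.1366 T.
u = B²/(2μ₀) = (0.1366)²/(2×4π×10⁻⁷) = 7.428×10^3 J/m³.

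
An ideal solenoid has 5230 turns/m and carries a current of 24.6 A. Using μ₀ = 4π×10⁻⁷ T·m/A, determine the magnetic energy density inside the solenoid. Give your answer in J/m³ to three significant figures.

B = μ₀nI = (4π×10⁻⁷)(5.230×10^3)(24.6) = 0.1617 T.
u = B²/(2μ₀) = (0.1617)²/(2×4π×10⁻⁷) = 1.040×10^4 J/m³.

u ≈ 10400 J/m³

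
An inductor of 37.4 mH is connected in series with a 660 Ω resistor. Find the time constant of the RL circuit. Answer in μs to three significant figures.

τ = L/R = (3.740×10^-2 H)/(660 Ω) = 5.667×10^-5 s.

τ ≈ 56.7 μs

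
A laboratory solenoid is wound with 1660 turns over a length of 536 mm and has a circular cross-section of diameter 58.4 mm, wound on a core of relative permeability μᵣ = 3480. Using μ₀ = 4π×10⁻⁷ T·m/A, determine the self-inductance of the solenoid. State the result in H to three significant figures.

L ≈ 60.2 H

A = π(d/2)² = π(2.920×10^-2 m)² = 2.679×10^-3 m².
For a long solenoid, L = μ₀μᵣN²A/ℓ.
L = (4π×10⁻⁷)(3480)(1660)²(2.679×10^-3)/(0.536 m) = 60.22 H.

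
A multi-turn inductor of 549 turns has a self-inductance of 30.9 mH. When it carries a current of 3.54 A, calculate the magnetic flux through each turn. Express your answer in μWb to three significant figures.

From L = NΦ_B/I, the flux per turn is Φ_B = LI/N.
Φ_B = (3.090×10^-2 H)(3.54 A)/549 = 1.992×10^-4 Wb.

Φ_B ≈ 199 μWb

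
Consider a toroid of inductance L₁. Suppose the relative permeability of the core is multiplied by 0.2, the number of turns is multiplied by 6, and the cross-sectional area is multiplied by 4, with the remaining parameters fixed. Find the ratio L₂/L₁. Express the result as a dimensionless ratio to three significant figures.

For a toroid, L ∝ μᵣN²A/R.
L₂/L₁ = (0.2) × (6)^2 × (4) = 28.8.

L₂/L₁ = 28.8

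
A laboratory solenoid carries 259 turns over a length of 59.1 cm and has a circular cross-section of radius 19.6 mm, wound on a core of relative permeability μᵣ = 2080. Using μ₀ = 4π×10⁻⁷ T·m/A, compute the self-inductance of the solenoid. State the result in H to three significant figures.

A = πr² = π(1.960×10^-2 m)² = 1.207×10^-3 m².
For a long solenoid, L = μ₀μᵣN²A/ℓ.
L = (4π×10⁻⁷)(2080)(259)²(1.207×10^-3)/(0.591 m) = 0.3581 H.

L ≈ 0.358 H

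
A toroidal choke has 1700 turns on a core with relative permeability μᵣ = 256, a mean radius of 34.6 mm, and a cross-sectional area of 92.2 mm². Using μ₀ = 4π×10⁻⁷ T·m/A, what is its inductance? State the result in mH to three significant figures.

For a thin toroid, L = μ₀μᵣN²A/(2πR).
L = (4π×10⁻⁷)(256)(1700)²(9.220×10^-5) / (2π×3.460×10^-2 m) = 0.3943 H.

L ≈ 394 mH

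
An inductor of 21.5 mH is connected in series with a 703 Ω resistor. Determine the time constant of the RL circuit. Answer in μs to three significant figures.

τ ≈ 30.6 μs

τ = L/R = (2.150×10^-2 H)/(703 Ω) = 3.058×10^-5 s.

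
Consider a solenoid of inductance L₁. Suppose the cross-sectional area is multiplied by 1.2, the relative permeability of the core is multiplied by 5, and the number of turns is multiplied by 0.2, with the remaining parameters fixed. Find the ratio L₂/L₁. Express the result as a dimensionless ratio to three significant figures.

L₂/L₁ = 0.240

For a solenoid, L ∝ μᵣN²A/ℓ.
L₂/L₁ = (1.2) × (5) × (0.2)^2 = 0.240.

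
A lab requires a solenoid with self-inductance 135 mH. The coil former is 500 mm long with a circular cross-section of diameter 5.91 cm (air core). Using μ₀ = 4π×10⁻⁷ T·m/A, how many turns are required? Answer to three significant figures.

A = π(d/2)² = π(2.955×10^-2 m)² = 2.743×10^-3 m².
From L = μ₀N²A/ℓ, N = √(Lℓ / (μ₀A)).
N = √[(0.135)(0.5) / ((4π×10⁻⁷)×2.743×10^-3)] = √(1.958×10^7) ≈ 4425.0.

N ≈ 4430 turns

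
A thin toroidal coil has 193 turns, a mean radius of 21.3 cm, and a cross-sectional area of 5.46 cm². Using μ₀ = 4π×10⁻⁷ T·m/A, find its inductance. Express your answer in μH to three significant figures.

L ≈ 19.1 μH

For a thin toroid, L = μ₀N²A/(2πR).
L = (4π×10⁻⁷)(193)²(5.460×10^-4) / (2π×0.213 m) = 1.910×10^-5 H.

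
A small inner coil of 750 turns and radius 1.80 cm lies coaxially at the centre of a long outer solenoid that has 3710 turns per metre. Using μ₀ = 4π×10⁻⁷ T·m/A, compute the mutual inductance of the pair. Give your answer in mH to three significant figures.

The outer solenoid produces a uniform field B₁ = μ₀n₁I₁ across the inner coil,
so the flux linkage is N₂Φ = N₂B₁A₂ = μ₀n₁N₂A₂·I₁, giving M = μ₀n₁N₂A₂.
A₂ = πr² = π(1.800×10^-2 m)² = 1.018×10^-3 m².
M = (4π×10⁻⁷)(3710)(750)(1.018×10^-3) = 3.559×10^-3 H.

M ≈ 3.56 mH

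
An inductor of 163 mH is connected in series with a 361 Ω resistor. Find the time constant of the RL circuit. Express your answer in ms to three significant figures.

τ ≈ 0.452 ms

τ = L/R = (0.163 H)/(361 Ω) = 4.515×10^-4 s.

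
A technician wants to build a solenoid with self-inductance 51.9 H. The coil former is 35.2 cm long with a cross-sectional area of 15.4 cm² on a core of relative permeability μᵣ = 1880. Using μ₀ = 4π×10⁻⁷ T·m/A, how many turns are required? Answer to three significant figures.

A = 15.4 cm² = 1.540×10^-3 m².
From L = μ₀μᵣN²A/ℓ, N = √(Lℓ / (μ₀μᵣA)).
N = √[(51.9)(0.352) / ((4π×10⁻⁷)(1880)×1.540×10^-3)] = √(5.021×10^6) ≈ 2240.8.

N ≈ 2240 turns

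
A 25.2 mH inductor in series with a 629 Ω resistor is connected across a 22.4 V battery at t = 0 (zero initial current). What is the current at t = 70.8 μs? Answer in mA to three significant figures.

τ = L/R = 2.520×10^-2/629 = 4.006×10^-5 s; final current I_∞ = ε/R = 22.4/629 = 3.561×10^-2 A.
I(t) = I_∞(1 − e^(−t/τ)) with t/τ = 1.767.
I = (3.561×10^-2)(1 − e^(−1.767)) = 2.953×10^-2 A.

I ≈ 29.5 mA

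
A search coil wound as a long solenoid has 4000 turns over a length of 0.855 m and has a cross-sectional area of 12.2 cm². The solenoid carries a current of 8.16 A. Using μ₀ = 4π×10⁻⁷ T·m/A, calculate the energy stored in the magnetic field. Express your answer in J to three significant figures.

A = 12.2 cm² = 1.220×10^-3 m².
L = μ₀N²A/ℓ = (4π×10⁻⁷)(4000)²(1.220×10^-3)/(0.855) = 2.869×10^-2 H.
U = ½LI² = ½(2.869×10^-2)(8.16)² = 0.9552 J.

U ≈ 0.955 J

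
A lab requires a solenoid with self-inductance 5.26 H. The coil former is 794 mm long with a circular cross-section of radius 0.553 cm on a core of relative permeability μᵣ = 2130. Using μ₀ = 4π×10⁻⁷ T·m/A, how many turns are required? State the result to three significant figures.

N ≈ 4030 turns

A = πr² = π(5.530×10^-3 m)² = 9.607×10^-5 m².
From L = μ₀μᵣN²A/ℓ, N = √(Lℓ / (μ₀μᵣA)).
N = √[(5.26)(0.794) / ((4π×10⁻⁷)(2130)×9.607×10^-5)] = √(1.624×10^7) ≈ 4030.0.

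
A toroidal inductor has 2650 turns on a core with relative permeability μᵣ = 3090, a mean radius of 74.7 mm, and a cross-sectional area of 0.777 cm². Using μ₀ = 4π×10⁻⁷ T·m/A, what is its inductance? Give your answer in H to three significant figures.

L ≈ 4.51 H

For a thin toroid, L = μ₀μᵣN²A/(2πR).
L = (4π×10⁻⁷)(3090)(2650)²(7.770×10^-5) / (2π×7.470×10^-2 m) = 4.514 H.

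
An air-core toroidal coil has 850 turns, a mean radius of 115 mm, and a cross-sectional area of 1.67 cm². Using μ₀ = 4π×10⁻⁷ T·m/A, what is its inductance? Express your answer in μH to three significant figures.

L ≈ 210 μH

For a thin toroid, L = μ₀N²A/(2πR).
L = (4π×10⁻⁷)(850)²(1.670×10^-4) / (2π×0.115 m) = 2.098×10^-4 H.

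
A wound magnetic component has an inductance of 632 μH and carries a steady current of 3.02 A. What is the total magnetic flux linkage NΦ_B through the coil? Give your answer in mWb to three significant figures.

NΦ_B ≈ 1.91 mWb

From L = NΦ_B/I, the flux linkage is NΦ_B = LI.
NΦ_B = (6.320×10^-4 H)(3.02 A) = 1.909×10^-3 Wb.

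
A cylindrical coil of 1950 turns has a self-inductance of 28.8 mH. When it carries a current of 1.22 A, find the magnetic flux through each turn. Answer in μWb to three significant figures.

From L = NΦ_B/I, the flux per turn is Φ_B = LI/N.
Φ_B = (2.880×10^-2 H)(1.22 A)/1950 = 1.802×10^-5 Wb.

Φ_B ≈ 18.0 μWb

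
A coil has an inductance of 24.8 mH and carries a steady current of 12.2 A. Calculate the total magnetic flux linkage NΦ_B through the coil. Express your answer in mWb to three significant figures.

NΦ_B ≈ 303 mWb

From L = NΦ_B/I, the flux linkage is NΦ_B = LI.
NΦ_B = (2.480×10^-2 H)(12.2 A) = 0.3026 Wb.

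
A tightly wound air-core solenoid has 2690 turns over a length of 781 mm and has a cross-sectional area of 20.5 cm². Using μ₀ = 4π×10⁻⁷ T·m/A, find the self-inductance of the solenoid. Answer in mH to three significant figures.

L ≈ 23.9 mH

A = 20.5 cm² = 2.050×10^-3 m².
For a long solenoid, L = μ₀N²A/ℓ.
L = (4π×10⁻⁷)(2690)²(2.050×10^-3)/(0.781 m) = 2.387×10^-2 H.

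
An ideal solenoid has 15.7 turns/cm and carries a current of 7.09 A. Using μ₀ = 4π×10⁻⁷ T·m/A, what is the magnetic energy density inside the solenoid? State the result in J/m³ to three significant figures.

u ≈ 77.9 J/m³

B = μ₀nI = (4π×10⁻⁷)(1.570×10^3)(7.09) = 1.399×10^-2 T.
u = B²/(2μ₀) = (1.399×10^-2)²/(2×4π×10⁻⁷) = 77.85 J/m³.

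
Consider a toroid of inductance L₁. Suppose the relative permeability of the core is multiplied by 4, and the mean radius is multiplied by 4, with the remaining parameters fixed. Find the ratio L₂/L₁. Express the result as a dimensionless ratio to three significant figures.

L₂/L₁ = 1.00

For a toroid, L ∝ μᵣN²A/R.
L₂/L₁ = (4) × (4)^-1 = 1.00.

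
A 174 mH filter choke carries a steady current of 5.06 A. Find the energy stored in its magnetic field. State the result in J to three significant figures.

Stored magnetic energy: U = ½LI².
U = ½(0.174 H)(5.06 A)² = 2.228 J.

U ≈ 2.23 J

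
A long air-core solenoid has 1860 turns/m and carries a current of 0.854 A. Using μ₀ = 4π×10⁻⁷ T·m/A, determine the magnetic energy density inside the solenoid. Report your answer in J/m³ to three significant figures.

B = μ₀nI = (4π×10⁻⁷)(1.860×10^3)(0.854) = 1.996×10^-3 T.
u = B²/(2μ₀) = (1.996×10^-3)²/(2×4π×10⁻⁷) = 1.585 J/m³.

u ≈ 1.59 J/m³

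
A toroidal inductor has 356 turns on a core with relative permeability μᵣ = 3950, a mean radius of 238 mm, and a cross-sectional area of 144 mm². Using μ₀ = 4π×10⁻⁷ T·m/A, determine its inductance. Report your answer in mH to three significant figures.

L ≈ 60.6 mH

For a thin toroid, L = μ₀μᵣN²A/(2πR).
L = (4π×10⁻⁷)(3950)(356)²(1.440×10^-4) / (2π×0.238 m) = 6.058×10^-2 H.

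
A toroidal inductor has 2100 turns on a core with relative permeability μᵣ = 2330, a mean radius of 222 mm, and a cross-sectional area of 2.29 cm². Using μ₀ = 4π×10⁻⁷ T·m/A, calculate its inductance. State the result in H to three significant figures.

For a thin toroid, L = μ₀μᵣN²A/(2πR).
L = (4π×10⁻⁷)(2330)(2100)²(2.290×10^-4) / (2π×0.222 m) = 2.12 H.

L ≈ 2.12 H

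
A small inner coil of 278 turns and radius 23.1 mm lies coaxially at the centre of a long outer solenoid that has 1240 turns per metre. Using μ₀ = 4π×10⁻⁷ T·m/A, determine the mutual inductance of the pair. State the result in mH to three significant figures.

The outer solenoid produces a uniform field B₁ = μ₀n₁I₁ across the inner coil,
so the flux linkage is N₂Φ = N₂B₁A₂ = μ₀n₁N₂A₂·I₁, giving M = μ₀n₁N₂A₂.
A₂ = πr² = π(2.310×10^-2 m)² = 1.676×10^-3 m².
M = (4π×10⁻⁷)(1240)(278)(1.676×10^-3) = 7.262×10^-4 H.

M ≈ 0.726 mH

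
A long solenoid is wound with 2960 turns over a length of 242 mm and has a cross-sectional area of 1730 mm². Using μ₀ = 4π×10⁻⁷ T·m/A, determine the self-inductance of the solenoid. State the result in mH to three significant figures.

A = 1730 mm² = 1.730×10^-3 m².
For a long solenoid, L = μ₀N²A/ℓ.
L = (4π×10⁻⁷)(2960)²(1.730×10^-3)/(0.242 m) = 7.871×10^-2 H.

L ≈ 78.7 mH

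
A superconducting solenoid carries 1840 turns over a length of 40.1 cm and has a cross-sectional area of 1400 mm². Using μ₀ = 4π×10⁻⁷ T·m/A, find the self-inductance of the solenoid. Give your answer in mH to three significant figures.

L ≈ 14.9 mH

A = 1400 mm² = 1.400×10^-3 m².
For a long solenoid, L = μ₀N²A/ℓ.
L = (4π×10⁻⁷)(1840)²(1.400×10^-3)/(0.401 m) = 1.485×10^-2 H.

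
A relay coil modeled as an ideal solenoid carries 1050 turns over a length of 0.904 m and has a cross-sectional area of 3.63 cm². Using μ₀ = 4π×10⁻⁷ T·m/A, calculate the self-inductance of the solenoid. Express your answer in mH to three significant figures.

A = 3.63 cm² = 3.630×10^-4 m².
For a long solenoid, L = μ₀N²A/ℓ.
L = (4π×10⁻⁷)(1050)²(3.630×10^-4)/(0.904 m) = 5.563×10^-4 H.

L ≈ 0.556 mH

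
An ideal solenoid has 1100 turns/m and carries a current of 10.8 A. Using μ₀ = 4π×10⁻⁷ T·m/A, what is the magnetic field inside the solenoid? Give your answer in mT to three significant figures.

Inside a long solenoid, B = μ₀nI.
B = (4π×10⁻⁷)(1.100×10^3 m⁻¹)(10.8 A) = 1.493×10^-2 T.

B ≈ 14.9 mT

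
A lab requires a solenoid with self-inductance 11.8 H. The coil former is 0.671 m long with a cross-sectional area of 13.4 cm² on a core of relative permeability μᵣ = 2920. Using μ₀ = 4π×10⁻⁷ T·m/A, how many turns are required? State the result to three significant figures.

A = 13.4 cm² = 1.340×10^-3 m².
From L = μ₀μᵣN²A/ℓ, N = √(Lℓ / (μ₀μᵣA)).
N = √[(11.8)(0.671) / ((4π×10⁻⁷)(2920)×1.340×10^-3)] = √(1.610×10^6) ≈ 1269.0.

N ≈ 1270 turns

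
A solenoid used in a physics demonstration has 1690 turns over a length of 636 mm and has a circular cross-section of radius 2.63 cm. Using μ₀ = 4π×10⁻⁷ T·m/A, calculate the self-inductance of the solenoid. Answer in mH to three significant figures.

A = πr² = π(2.630×10^-2 m)² = 2.173×10^-3 m².
For a long solenoid, L = μ₀N²A/ℓ.
L = (4π×10⁻⁷)(1690)²(2.173×10^-3)/(0.636 m) = 1.226×10^-2 H.

L ≈ 12.3 mH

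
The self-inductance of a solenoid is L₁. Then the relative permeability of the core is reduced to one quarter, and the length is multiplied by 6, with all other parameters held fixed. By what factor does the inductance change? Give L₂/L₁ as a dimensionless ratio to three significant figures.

For a solenoid, L ∝ μᵣN²A/ℓ.
L₂/L₁ = (0.25) × (6)^-1 = 0.0417.

L₂/L₁ = 0.0417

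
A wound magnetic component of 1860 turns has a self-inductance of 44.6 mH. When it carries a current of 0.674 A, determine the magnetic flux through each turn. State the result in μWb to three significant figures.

Φ_B ≈ 16.2 μWb

From L = NΦ_B/I, the flux per turn is Φ_B = LI/N.
Φ_B = (4.460×10^-2 H)(0.674 A)/1860 = 1.616×10^-5 Wb.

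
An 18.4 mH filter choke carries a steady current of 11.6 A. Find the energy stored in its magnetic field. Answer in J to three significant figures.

U ≈ 1.24 J

Stored magnetic energy: U = ½LI².
U = ½(1.840×10^-2 H)(11.6 A)² = 1.238 J.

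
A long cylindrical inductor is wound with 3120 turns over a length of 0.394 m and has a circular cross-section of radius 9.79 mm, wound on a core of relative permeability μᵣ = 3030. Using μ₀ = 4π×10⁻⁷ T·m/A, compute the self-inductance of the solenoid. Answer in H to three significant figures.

A = πr² = π(9.790×10^-3 m)² = 3.011×10^-4 m².
For a long solenoid, L = μ₀μᵣN²A/ℓ.
L = (4π×10⁻⁷)(3030)(3120)²(3.011×10^-4)/(0.394 m) = 28.33 H.

L ≈ 28.3 H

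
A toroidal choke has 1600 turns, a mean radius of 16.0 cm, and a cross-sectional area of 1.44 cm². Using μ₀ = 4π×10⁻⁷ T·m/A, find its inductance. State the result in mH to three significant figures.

L ≈ 0.461 mH

For a thin toroid, L = μ₀N²A/(2πR).
L = (4π×10⁻⁷)(1600)²(1.440×10^-4) / (2π×0.16 m) = 4.608×10^-4 H.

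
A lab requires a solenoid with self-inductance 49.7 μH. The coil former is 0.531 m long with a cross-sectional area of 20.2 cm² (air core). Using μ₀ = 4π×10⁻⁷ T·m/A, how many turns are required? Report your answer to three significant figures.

N ≈ 102 turns

A = 20.2 cm² = 2.020×10^-3 m².
From L = μ₀N²A/ℓ, N = √(Lℓ / (μ₀A)).
N = √[(4.970×10^-5)(0.531) / ((4π×10⁻⁷)×2.020×10^-3)] = √(1.040×10^4) ≈ 102.0.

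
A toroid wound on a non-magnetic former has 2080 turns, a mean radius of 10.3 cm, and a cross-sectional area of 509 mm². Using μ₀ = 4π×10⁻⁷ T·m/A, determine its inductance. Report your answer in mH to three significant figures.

L ≈ 4.28 mH

For a thin toroid, L = μ₀N²A/(2πR).
L = (4π×10⁻⁷)(2080)²(5.090×10^-4) / (2π×0.103 m) = 4.276×10^-3 H.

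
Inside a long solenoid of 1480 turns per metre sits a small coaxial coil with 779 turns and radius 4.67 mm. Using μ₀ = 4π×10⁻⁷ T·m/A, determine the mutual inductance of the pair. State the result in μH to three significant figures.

The outer solenoid produces a uniform field B₁ = μ₀n₁I₁ across the inner coil,
so the flux linkage is N₂Φ = N₂B₁A₂ = μ₀n₁N₂A₂·I₁, giving M = μ₀n₁N₂A₂.
A₂ = πr² = π(4.670×10^-3 m)² = 6.851×10^-5 m².
M = (4π×10⁻⁷)(1480)(779)(6.851×10^-5) = 9.926×10^-5 H.

M ≈ 99.3 μH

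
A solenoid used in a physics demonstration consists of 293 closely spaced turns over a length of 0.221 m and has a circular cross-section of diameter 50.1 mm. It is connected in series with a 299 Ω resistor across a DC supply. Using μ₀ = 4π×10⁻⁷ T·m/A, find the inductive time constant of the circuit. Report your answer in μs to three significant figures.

τ ≈ 3.22 μs

A = π(d/2)² = π(2.505×10^-2 m)² = 1.971×10^-3 m².
L = μ₀N²A/ℓ = (4π×10⁻⁷)(293)²(1.971×10^-3)/(0.221) = 9.623×10^-4 H.
τ = L/R = (9.623×10^-4)/(299) = 3.218×10^-6 s.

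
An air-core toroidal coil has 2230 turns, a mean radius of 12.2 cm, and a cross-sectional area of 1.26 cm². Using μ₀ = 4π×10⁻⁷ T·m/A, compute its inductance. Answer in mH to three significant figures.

For a thin toroid, L = μ₀N²A/(2πR).
L = (4π×10⁻⁷)(2230)²(1.260×10^-4) / (2π×0.122 m) = 1.027×10^-3 H.

L ≈ 1.03 mH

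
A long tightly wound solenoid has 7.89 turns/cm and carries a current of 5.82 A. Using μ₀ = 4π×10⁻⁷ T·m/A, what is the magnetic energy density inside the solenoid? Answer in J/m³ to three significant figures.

B = μ₀nI = (4π×10⁻⁷)(789)(5.82) = 5.770×10^-3 T.
u = B²/(2μ₀) = (5.770×10^-3)²/(2×4π×10⁻⁷) = 13.249 J/m³.

u ≈ 13.2 J/m³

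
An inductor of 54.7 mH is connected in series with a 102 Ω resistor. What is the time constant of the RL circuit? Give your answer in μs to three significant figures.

τ ≈ 536 μs

τ = L/R = (5.470×10^-2 H)/(102 Ω) = 5.363×10^-4 s.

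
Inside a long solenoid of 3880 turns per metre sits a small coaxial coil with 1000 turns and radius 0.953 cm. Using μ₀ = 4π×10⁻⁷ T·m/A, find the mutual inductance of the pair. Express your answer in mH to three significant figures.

M ≈ 1.39 mH

The outer solenoid produces a uniform field B₁ = μ₀n₁I₁ across the inner coil,
so the flux linkage is N₂Φ = N₂B₁A₂ = μ₀n₁N₂A₂·I₁, giving M = μ₀n₁N₂A₂.
A₂ = πr² = π(9.530×10^-3 m)² = 2.853×10^-4 m².
M = (4π×10⁻⁷)(3880)(1000)(2.853×10^-4) = 1.391×10^-3 H.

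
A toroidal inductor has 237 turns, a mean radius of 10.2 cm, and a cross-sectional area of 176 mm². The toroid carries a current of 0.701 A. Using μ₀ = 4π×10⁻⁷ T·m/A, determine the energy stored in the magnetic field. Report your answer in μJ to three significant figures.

U ≈ 4.76 μJ

L = μ₀N²A/(2πR) = (4π×10⁻⁷)(237)²(1.760×10^-4)/(2π×0.102) = 1.938×10^-5 H.
U = ½LI² = ½(1.938×10^-5)(0.701)² = 4.763×10^-6 J.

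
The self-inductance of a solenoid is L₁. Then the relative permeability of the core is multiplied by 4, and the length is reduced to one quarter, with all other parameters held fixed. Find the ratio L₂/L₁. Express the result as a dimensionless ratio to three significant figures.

L₂/L₁ = 16.0

For a solenoid, L ∝ μᵣN²A/ℓ.
L₂/L₁ = (4) × (0.25)^-1 = 16.0.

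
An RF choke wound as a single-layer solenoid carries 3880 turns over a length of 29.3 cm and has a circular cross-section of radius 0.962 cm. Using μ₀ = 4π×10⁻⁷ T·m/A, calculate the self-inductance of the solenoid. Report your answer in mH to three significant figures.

L ≈ 18.8 mH

A = πr² = π(9.620×10^-3 m)² = 2.907×10^-4 m².
For a long solenoid, L = μ₀N²A/ℓ.
L = (4π×10⁻⁷)(3880)²(2.907×10^-4)/(0.293 m) = 1.877×10^-2 H.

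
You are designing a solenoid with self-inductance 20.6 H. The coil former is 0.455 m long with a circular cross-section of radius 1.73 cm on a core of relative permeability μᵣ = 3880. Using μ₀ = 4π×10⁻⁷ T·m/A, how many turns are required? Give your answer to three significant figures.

N ≈ 1430 turns

A = πr² = π(1.730×10^-2 m)² = 9.402×10^-4 m².
From L = μ₀μᵣN²A/ℓ, N = √(Lℓ / (μ₀μᵣA)).
N = √[(20.6)(0.455) / ((4π×10⁻⁷)(3880)×9.402×10^-4)] = √(2.0445×10^6) ≈ 1429.9.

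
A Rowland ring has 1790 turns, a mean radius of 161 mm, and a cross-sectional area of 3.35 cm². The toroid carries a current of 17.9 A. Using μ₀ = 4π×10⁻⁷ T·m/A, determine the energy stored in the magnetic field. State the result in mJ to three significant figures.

L = μ₀N²A/(2πR) = (4π×10⁻⁷)(1790)²(3.350×10^-4)/(2π×0.161) = 1.333×10^-3 H.
U = ½LI² = ½(1.333×10^-3)(17.9)² = 0.2136 J.

U ≈ 214 mJ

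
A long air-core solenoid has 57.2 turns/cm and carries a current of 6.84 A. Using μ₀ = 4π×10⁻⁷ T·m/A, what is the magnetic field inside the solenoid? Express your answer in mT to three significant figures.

B ≈ 49.2 mT

Inside a long solenoid, B = μ₀nI.
B = (4π×10⁻⁷)(5.720×10^3 m⁻¹)(6.84 A) = 4.917×10^-2 T.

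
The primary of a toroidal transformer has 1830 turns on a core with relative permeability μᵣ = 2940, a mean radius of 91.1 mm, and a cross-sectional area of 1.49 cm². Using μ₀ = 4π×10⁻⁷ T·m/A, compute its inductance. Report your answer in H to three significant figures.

For a thin toroid, L = μ₀μᵣN²A/(2πR).
L = (4π×10⁻⁷)(2940)(1830)²(1.490×10^-4) / (2π×9.110×10^-2 m) = 3.221 H.

L ≈ 3.22 H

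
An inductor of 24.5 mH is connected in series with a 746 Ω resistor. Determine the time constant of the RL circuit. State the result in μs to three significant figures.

τ = L/R = (2.450×10^-2 H)/(746 Ω) = 3.284×10^-5 s.

τ ≈ 32.8 μs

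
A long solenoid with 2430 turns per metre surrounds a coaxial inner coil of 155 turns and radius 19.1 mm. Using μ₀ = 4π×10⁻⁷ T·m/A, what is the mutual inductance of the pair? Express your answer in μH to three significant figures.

M ≈ 542 μH

The outer solenoid produces a uniform field B₁ = μ₀n₁I₁ across the inner coil,
so the flux linkage is N₂Φ = N₂B₁A₂ = μ₀n₁N₂A₂·I₁, giving M = μ₀n₁N₂A₂.
A₂ = πr² = π(1.910×10^-2 m)² = 1.146×10^-3 m².
M = (4π×10⁻⁷)(2430)(155)(1.146×10^-3) = 5.4246×10^-4 H.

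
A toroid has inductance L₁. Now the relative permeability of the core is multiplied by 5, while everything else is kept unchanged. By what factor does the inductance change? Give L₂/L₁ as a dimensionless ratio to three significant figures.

L₂/L₁ = 5.00

For a toroid, L ∝ μᵣN²A/R.
L₂/L₁ = (5) = 5.00.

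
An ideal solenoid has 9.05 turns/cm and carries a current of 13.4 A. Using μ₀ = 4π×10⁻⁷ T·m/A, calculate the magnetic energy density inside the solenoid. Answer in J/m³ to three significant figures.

u ≈ 92.4 J/m³

B = μ₀nI = (4π×10⁻⁷)(905)(13.4) = 1.524×10^-2 T.
u = B²/(2μ₀) = (1.524×10^-2)²/(2×4π×10⁻⁷) = 92.4 J/m³.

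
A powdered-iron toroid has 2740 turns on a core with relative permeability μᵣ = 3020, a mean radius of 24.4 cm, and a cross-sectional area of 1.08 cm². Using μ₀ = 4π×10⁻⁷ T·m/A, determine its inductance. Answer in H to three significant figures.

L ≈ 2.01 H

For a thin toroid, L = μ₀μᵣN²A/(2πR).
L = (4π×10⁻⁷)(3020)(2740)²(1.080×10^-4) / (2π×0.244 m) = 2.007 H.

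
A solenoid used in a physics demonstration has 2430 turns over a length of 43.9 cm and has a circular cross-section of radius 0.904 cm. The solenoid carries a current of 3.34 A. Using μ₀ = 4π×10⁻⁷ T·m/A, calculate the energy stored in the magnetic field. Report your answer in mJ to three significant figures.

A = πr² = π(9.040×10^-3 m)² = 2.567×10^-4 m².
L = μ₀N²A/ℓ = (4π×10⁻⁷)(2430)²(2.567×10^-4)/(0.439) = 4.340×10^-3 H.
U = ½LI² = ½(4.340×10^-3)(3.34)² = 2.421×10^-2 J.

U ≈ 24.2 mJ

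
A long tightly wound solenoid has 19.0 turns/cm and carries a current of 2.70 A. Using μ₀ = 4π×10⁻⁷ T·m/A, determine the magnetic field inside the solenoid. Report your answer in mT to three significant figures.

Inside a long solenoid, B = μ₀nI.
B = (4π×10⁻⁷)(1.900×10^3 m⁻¹)(2.70 A) = 6.447×10^-3 T.

B ≈ 6.45 mT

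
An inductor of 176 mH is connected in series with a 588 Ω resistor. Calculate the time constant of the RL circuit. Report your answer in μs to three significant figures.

τ = L/R = (0.176 H)/(588 Ω) = 2.993×10^-4 s.

τ ≈ 299 μs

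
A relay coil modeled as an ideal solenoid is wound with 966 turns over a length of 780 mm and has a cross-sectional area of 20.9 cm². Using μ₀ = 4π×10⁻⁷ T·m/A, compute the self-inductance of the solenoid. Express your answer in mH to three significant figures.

L ≈ 3.14 mH

A = 20.9 cm² = 2.090×10^-3 m².
For a long solenoid, L = μ₀N²A/ℓ.
L = (4π×10⁻⁷)(966)²(2.090×10^-3)/(0.78 m) = 3.142×10^-3 H.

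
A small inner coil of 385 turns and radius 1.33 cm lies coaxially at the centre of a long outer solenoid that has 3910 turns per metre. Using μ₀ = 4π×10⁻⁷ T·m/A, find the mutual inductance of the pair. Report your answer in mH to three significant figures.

The outer solenoid produces a uniform field B₁ = μ₀n₁I₁ across the inner coil,
so the flux linkage is N₂Φ = N₂B₁A₂ = μ₀n₁N₂A₂·I₁, giving M = μ₀n₁N₂A₂.
A₂ = πr² = π(1.330×10^-2 m)² = 5.557×10^-4 m².
M = (4π×10⁻⁷)(3910)(385)(5.557×10^-4) = 1.051×10^-3 H.

M ≈ 1.05 mH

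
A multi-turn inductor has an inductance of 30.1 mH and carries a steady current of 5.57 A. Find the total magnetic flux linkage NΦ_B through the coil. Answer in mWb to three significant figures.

NΦ_B ≈ 168 mWb

From L = NΦ_B/I, the flux linkage is NΦ_B = LI.
NΦ_B = (3.010×10^-2 H)(5.57 A) = 0.1677 Wb.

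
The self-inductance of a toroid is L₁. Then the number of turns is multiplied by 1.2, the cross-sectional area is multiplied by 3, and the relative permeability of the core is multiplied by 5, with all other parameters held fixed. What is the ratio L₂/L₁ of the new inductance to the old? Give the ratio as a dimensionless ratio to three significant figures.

For a toroid, L ∝ μᵣN²A/R.
L₂/L₁ = (1.2)^2 × (3) × (5) = 21.6.

L₂/L₁ = 21.6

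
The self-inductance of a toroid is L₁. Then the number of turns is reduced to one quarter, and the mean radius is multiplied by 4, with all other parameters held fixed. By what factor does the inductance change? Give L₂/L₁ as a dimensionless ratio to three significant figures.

L₂/L₁ = 0.0156

For a toroid, L ∝ μᵣN²A/R.
L₂/L₁ = (0.25)^2 × (4)^-1 = 0.0156.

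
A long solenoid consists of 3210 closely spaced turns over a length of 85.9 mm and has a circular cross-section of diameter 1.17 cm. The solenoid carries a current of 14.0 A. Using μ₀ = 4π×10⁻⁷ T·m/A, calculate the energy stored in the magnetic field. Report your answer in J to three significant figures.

A = π(d/2)² = π(5.850×10^-3 m)² = 1.075×10^-4 m².
L = μ₀N²A/ℓ = (4π×10⁻⁷)(3210)²(1.075×10^-4)/(8.590×10^-2) = 1.621×10^-2 H.
U = ½LI² = ½(1.621×10^-2)(14.0)² = 1.588 J.

U ≈ 1.59 J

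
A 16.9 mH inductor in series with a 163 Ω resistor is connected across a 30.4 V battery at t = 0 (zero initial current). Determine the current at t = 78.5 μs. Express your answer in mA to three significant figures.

I ≈ 99.0 mA

τ = L/R = 1.690×10^-2/163 = 1.037×10^-4 s; final current I_∞ = ε/R = 30.4/163 = 0.1865 A.
I(t) = I_∞(1 − e^(−t/τ)) with t/τ = 0.757.
I = (0.1865)(1 − e^(−0.757)) = 9.903×10^-2 A.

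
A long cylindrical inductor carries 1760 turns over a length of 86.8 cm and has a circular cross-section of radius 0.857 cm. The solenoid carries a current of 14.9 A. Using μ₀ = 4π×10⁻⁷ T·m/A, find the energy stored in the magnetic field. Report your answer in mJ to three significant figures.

U ≈ 115 mJ

A = πr² = π(8.570×10^-3 m)² = 2.307×10^-4 m².
L = μ₀N²A/ℓ = (4π×10⁻⁷)(1760)²(2.307×10^-4)/(0.868) = 1.0347×10^-3 H.
U = ½LI² = ½(1.0347×10^-3)(14.9)² = 0.1149 J.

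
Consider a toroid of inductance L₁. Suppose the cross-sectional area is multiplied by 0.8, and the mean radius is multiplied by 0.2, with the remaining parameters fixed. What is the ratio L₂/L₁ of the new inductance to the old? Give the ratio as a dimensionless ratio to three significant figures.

For a toroid, L ∝ μᵣN²A/R.
L₂/L₁ = (0.8) × (0.2)^-1 = 4.00.

L₂/L₁ = 4.00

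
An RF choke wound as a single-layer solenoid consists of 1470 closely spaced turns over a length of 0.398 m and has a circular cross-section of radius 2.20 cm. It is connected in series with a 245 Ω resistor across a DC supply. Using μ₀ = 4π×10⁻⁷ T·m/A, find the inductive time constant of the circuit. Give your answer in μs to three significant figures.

A = πr² = π(2.200×10^-2 m)² = 1.521×10^-3 m².
L = μ₀N²A/ℓ = (4π×10⁻⁷)(1470)²(1.521×10^-3)/(0.398) = 1.037×10^-2 H.
τ = L/R = (1.037×10^-2)/(245) = 4.234×10^-5 s.

τ ≈ 42.3 μs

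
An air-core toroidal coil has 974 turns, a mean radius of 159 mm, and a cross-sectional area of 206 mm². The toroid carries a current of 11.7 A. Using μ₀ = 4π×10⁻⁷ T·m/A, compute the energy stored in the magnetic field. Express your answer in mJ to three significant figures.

U ≈ 16.8 mJ

L = μ₀N²A/(2πR) = (4π×10⁻⁷)(974)²(2.060×10^-4)/(2π×0.159) = 2.458×10^-4 H.
U = ½LI² = ½(2.458×10^-4)(11.7)² = 1.683×10^-2 J.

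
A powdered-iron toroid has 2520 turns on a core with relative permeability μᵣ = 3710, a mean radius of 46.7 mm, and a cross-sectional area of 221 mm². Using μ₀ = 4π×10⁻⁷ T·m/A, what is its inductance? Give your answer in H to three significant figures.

For a thin toroid, L = μ₀μᵣN²A/(2πR).
L = (4π×10⁻⁷)(3710)(2520)²(2.210×10^-4) / (2π×4.670×10^-2 m) = 22.3 H.

L ≈ 22.3 H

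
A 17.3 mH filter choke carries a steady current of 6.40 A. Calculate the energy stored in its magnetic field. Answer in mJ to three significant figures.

U ≈ 354 mJ

Stored magnetic energy: U = ½LI².
U = ½(1.730×10^-2 H)(6.40 A)² = 0.3543 J.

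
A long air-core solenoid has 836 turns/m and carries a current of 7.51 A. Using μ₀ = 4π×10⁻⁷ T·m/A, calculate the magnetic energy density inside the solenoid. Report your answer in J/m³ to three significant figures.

B = μ₀nI = (4π×10⁻⁷)(836)(7.51) = 7.890×10^-3 T.
u = B²/(2μ₀) = (7.890×10^-3)²/(2×4π×10⁻⁷) = 24.77 J/m³.

u ≈ 24.8 J/m³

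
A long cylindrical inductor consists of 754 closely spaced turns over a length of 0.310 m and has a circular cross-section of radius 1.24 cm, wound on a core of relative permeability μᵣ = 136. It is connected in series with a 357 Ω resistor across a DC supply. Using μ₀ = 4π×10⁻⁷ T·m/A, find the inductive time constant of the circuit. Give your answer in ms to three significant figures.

A = πr² = π(1.240×10^-2 m)² = 4.831×10^-4 m².
L = μ₀μᵣN²A/ℓ = (4π×10⁻⁷)(136)(754)²(4.831×10^-4)/(0.31) = 0.1514 H.
τ = L/R = (0.1514)/(357) = 4.241×10^-4 s.

τ ≈ 0.424 ms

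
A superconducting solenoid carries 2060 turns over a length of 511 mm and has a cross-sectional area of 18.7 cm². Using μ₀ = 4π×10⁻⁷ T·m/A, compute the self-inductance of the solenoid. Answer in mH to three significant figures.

L ≈ 19.5 mH

A = 18.7 cm² = 1.870×10^-3 m².
For a long solenoid, L = μ₀N²A/ℓ.
L = (4π×10⁻⁷)(2060)²(1.870×10^-3)/(0.511 m) = 1.951×10^-2 H.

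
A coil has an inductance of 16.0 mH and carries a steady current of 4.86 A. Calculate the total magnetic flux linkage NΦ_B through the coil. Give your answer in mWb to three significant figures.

NΦ_B ≈ 77.8 mWb

From L = NΦ_B/I, the flux linkage is NΦ_B = LI.
NΦ_B = (1.600×10^-2 H)(4.86 A) = 7.776×10^-2 Wb.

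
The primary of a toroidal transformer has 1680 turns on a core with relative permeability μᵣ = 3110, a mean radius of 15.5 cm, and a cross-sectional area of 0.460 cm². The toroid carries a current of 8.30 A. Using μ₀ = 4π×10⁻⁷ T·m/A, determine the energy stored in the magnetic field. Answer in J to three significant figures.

U ≈ 17.9 J

L = μ₀μᵣN²A/(2πR) = (4π×10⁻⁷)(3110)(1680)²(4.600×10^-5)/(2π×0.155) = 0.521 H.
U = ½LI² = ½(0.521)(8.30)² = 17.946 J.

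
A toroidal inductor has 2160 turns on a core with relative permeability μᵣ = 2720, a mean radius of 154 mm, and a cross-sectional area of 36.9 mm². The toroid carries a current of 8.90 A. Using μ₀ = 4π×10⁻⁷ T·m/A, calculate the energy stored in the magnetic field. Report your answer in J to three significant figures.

L = μ₀μᵣN²A/(2πR) = (4π×10⁻⁷)(2720)(2160)²(3.690×10^-5)/(2π×0.154) = 0.6082 H.
U = ½LI² = ½(0.6082)(8.90)² = 24.09 J.

U ≈ 24.1 J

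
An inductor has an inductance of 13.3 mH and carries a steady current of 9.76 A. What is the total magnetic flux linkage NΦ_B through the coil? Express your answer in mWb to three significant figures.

NΦ_B ≈ 130 mWb

From L = NΦ_B/I, the flux linkage is NΦ_B = LI.
NΦ_B = (1.330×10^-2 H)(9.76 A) = 0.1298 Wb.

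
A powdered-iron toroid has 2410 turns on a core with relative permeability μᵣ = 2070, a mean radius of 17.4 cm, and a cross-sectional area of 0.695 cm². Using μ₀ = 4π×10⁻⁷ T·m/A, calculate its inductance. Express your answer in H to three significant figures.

L ≈ 0.960 H

For a thin toroid, L = μ₀μᵣN²A/(2πR).
L = (4π×10⁻⁷)(2070)(2410)²(6.950×10^-5) / (2π×0.174 m) = 0.9604 H.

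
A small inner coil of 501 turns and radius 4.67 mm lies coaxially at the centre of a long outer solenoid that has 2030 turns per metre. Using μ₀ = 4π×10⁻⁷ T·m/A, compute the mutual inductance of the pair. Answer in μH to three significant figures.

M ≈ 87.6 μH

The outer solenoid produces a uniform field B₁ = μ₀n₁I₁ across the inner coil,
so the flux linkage is N₂Φ = N₂B₁A₂ = μ₀n₁N₂A₂·I₁, giving M = μ₀n₁N₂A₂.
A₂ = πr² = π(4.670×10^-3 m)² = 6.851×10^-5 m².
M = (4π×10⁻⁷)(2030)(501)(6.851×10^-5) = 8.756×10^-5 H.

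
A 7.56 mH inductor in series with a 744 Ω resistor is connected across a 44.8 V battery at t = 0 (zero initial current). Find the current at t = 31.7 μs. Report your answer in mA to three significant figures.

I ≈ 57.6 mA

τ = L/R = 7.560×10^-3/744 = 1.016×10^-5 s; final current I_∞ = ε/R = 44.8/744 = 6.022×10^-2 A.
I(t) = I_∞(1 − e^(−t/τ)) with t/τ = 3.120.
I = (6.022×10^-2)(1 − e^(−3.120)) = 5.756×10^-2 A.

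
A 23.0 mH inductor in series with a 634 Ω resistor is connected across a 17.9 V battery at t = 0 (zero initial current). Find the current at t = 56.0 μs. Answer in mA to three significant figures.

τ = L/R = 2.300×10^-2/634 = 3.628×10^-5 s; final current I_∞ = ε/R = 17.9/634 = 2.823×10^-2 A.
I(t) = I_∞(1 − e^(−t/τ)) with t/τ = 1.544.
I = (2.823×10^-2)(1 − e^(−1.544)) = 2.220×10^-2 A.

I ≈ 22.2 mA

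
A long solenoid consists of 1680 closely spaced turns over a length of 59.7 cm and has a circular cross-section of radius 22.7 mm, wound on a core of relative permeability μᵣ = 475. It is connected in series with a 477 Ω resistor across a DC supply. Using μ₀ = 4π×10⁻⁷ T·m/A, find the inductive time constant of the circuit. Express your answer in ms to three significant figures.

τ ≈ 9.58 ms

A = πr² = π(2.270×10^-2 m)² = 1.619×10^-3 m².
L = μ₀μᵣN²A/ℓ = (4π×10⁻⁷)(475)(1680)²(1.619×10^-3)/(0.597) = 4.568 H.
τ = L/R = (4.568)/(477) = 9.577×10^-3 s.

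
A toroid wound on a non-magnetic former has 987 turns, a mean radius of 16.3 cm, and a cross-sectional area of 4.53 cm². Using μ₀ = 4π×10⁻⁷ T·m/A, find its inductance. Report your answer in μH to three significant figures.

L ≈ 541 μH

For a thin toroid, L = μ₀N²A/(2πR).
L = (4π×10⁻⁷)(987)²(4.530×10^-4) / (2π×0.163 m) = 5.4147×10^-4 H.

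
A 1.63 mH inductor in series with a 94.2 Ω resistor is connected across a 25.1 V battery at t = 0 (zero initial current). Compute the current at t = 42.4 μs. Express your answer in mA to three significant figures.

I ≈ 243 mA

τ = L/R = 1.630×10^-3/94.2 = 1.730×10^-5 s; final current I_∞ = ε/R = 25.1/94.2 = 0.26645 A.
I(t) = I_∞(1 − e^(−t/τ)) with t/τ = 2.450.
I = (0.26645)(1 − e^(−2.450)) = 0.24347 A.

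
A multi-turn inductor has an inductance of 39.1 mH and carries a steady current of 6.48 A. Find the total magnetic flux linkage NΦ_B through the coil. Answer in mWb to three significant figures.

NΦ_B ≈ 253 mWb

From L = NΦ_B/I, the flux linkage is NΦ_B = LI.
NΦ_B = (3.910×10^-2 H)(6.48 A) = 0.2534 Wb.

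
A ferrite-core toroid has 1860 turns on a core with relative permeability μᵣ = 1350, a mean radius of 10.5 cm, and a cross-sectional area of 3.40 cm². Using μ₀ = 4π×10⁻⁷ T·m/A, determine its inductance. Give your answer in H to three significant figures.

L ≈ 3.02 H

For a thin toroid, L = μ₀μᵣN²A/(2πR).
L = (4π×10⁻⁷)(1350)(1860)²(3.400×10^-4) / (2π×0.105 m) = 3.0247 H.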